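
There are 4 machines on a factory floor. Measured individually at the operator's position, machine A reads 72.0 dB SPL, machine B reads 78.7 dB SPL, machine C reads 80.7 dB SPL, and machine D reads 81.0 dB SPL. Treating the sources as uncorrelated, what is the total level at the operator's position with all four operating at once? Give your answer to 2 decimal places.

85.23 dB SPL

Add the sources as powers (linear), then convert back to dB:
L_total = 10·log₁₀(10^(72.0/10) + 10^(78.7/10) + 10^(80.7/10) + 10^(81.0/10)) = 10·log₁₀(333400000) = 85.23 dB SPL.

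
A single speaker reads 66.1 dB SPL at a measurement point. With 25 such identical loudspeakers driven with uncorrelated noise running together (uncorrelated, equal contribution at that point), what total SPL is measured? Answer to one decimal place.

80.1 dB SPL

25 equal incoherent sources raise the level by 10·log₁₀(25) = 13.98 dB.
L_total = 66.1 + 13.98 = 80.1 dB SPL.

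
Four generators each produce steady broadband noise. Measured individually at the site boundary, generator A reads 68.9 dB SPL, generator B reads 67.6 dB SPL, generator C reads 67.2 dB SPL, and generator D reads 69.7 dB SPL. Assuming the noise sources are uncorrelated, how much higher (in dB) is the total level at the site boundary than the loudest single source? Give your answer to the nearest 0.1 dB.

Uncorrelated sources add in intensity (power), not in dB.
L_total = 10·log₁₀(10^(68.9/10) + 10^(67.6/10) + 10^(67.2/10) + 10^(69.7/10)) = 74.49 dB SPL.
Excess over the loudest (69.7 dB): 74.49 − 69.7 = 4.8 dB.

4.8 dB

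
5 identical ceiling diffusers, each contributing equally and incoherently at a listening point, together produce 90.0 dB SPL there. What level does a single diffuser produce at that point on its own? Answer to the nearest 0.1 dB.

5 equal incoherent sources add 10·log₁₀(5) = 6.99 dB over one source.
L_one = 90.0 − 6.99 = 83.0 dB SPL.

83.0 dB SPL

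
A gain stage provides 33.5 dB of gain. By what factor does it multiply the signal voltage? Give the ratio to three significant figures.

Voltage ratio = 10^(dB/20).
10^(33.5/20) = 10^(1.675) = 47.3.

47.3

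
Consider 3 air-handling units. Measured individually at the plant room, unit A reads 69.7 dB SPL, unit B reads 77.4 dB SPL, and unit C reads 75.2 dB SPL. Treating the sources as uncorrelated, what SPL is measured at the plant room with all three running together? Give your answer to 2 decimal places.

Incoherent sources sum as intensities:
L_total = 10·log₁₀(10^(69.7/10) + 10^(77.4/10) + 10^(75.2/10)) = 10·log₁₀(97400000) = 79.89 dB SPL.

79.89 dB SPL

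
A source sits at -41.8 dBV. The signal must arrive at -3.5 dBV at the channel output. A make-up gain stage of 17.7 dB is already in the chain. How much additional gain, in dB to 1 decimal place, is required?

20.6 dB

The required make-up gain is the shortfall in the dB sum.
G = -3.5 − (-41.8) − 17.7 = 20.6 dB.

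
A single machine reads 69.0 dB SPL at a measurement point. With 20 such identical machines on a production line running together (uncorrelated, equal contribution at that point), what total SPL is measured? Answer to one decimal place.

20 equal incoherent sources raise the level by 10·log₁₀(20) = 13.01 dB.
L_total = 69.0 + 13.01 = 82.0 dB SPL.

82.0 dB SPL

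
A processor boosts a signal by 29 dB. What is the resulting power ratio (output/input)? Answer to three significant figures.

794

Power ratio = 10^(dB/10).
10^(29/10) = 10^(2.900) = 794.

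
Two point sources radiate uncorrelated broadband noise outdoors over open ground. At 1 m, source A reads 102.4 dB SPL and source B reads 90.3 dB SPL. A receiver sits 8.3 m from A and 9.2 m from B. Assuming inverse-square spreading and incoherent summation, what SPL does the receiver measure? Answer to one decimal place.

84.2 dB SPL

At the listener: L_A = 102.4 − 20·log₁₀(8.3) = 84.02 dB; L_B = 90.3 − 20·log₁₀(9.2) = 71.02 dB.
Combined: 10·log₁₀(10^(84.02/10)+10^(71.02/10)) = 84.2 dB SPL.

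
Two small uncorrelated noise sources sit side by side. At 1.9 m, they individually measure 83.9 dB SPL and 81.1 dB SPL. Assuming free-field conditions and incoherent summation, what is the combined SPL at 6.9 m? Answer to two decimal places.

Combined at 1.9 m: 10·log₁₀(10^(83.9/10)+10^(81.1/10)) = 85.732 dB SPL.
Then apply −20·log₁₀(6.9/1.9) = -11.202 dB → 74.53 dB SPL.

74.53 dB SPL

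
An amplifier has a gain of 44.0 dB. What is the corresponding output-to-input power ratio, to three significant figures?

25100

Power ratio = 10^(dB/10).
10^(44.0/10) = 10^(4.400) = 25100.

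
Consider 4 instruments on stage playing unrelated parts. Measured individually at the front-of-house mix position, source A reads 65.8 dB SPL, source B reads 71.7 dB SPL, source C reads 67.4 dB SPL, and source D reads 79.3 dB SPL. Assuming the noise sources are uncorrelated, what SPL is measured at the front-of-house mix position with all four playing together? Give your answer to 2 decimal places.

80.38 dB SPL

Incoherent sources sum as intensities:
L_total = 10·log₁₀(10^(65.8/10) + 10^(71.7/10) + 10^(67.4/10) + 10^(79.3/10)) = 10·log₁₀(109200000) = 80.38 dB SPL.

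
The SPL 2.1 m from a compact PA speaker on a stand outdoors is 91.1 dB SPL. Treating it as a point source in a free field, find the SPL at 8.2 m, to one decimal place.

For a point source in a free field, ΔL = −20·log₁₀(d₂/d₁).
ΔL = −20·log₁₀(8.2/2.1) = -11.83 dB, so L₂ = 91.1 + (-11.83) = 79.3 dB SPL.

79.3 dB SPL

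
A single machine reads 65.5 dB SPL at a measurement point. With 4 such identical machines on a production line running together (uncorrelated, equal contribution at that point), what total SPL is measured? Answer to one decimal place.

71.5 dB SPL

4 equal incoherent sources raise the level by 10·log₁₀(4) = 6.02 dB.
L_total = 65.5 + 6.02 = 71.5 dB SPL.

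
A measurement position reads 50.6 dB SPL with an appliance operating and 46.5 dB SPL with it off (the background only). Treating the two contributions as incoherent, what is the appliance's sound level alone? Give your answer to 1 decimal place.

Remove the background by subtracting linear intensities:
L_src = 10·log₁₀(10^(50.6/10) − 10^(46.5/10)) = 10·log₁₀(70150) = 48.5 dB SPL.

48.5 dB SPL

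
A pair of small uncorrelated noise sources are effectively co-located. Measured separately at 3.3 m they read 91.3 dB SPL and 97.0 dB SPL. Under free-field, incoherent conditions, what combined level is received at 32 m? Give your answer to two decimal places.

78.30 dB SPL

Combined at 3.3 m: 10·log₁₀(10^(91.3/10)+10^(97.0/10)) = 98.035 dB SPL.
Then apply −20·log₁₀(32/3.3) = -19.733 dB → 78.30 dB SPL.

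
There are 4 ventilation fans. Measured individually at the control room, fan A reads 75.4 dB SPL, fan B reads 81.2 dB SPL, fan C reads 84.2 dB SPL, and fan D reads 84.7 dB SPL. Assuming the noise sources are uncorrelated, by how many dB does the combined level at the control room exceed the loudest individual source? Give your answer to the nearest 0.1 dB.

Add the sources as powers (linear), then convert back to dB:
L_total = 10·log₁₀(10^(75.4/10) + 10^(81.2/10) + 10^(84.2/10) + 10^(84.7/10)) = 88.60 dB SPL.
Excess over the loudest (84.7 dB): 88.60 − 84.7 = 3.9 dB.

3.9 dB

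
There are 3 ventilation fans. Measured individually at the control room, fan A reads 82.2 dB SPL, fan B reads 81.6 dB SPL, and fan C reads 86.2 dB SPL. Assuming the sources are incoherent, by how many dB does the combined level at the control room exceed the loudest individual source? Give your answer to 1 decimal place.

Incoherent sources sum as intensities:
L_total = 10·log₁₀(10^(82.2/10) + 10^(81.6/10) + 10^(86.2/10)) = 88.62 dB SPL.
Excess over the loudest (86.2 dB): 88.62 − 86.2 = 2.4 dB.

2.4 dB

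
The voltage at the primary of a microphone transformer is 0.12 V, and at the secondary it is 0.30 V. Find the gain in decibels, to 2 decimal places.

Voltage ratio → dB uses the 20·log₁₀ form:
20·log₁₀(0.30/0.12) = 20·log₁₀(2.500) = 7.96 dB.

7.96 dB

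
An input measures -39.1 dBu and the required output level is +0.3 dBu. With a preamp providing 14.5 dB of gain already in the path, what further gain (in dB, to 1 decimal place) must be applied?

24.9 dB

The required make-up gain is the shortfall in the dB sum.
G = +0.3 − (-39.1) − 14.5 = 24.9 dB.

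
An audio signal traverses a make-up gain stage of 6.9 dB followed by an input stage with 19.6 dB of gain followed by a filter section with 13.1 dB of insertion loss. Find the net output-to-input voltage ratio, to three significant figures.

Net gain = 6.9 + 19.6 + (−13.1) = 13.4 dB.
Voltage ratio = 10^(13.4/20) = 4.68.

4.68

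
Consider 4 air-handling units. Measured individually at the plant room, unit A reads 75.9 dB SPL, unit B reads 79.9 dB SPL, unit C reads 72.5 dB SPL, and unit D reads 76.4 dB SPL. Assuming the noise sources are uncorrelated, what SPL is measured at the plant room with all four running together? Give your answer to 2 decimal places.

82.97 dB SPL

Incoherent sources sum as intensities:
L_total = 10·log₁₀(10^(75.9/10) + 10^(79.9/10) + 10^(72.5/10) + 10^(76.4/10)) = 10·log₁₀(198100000) = 82.97 dB SPL.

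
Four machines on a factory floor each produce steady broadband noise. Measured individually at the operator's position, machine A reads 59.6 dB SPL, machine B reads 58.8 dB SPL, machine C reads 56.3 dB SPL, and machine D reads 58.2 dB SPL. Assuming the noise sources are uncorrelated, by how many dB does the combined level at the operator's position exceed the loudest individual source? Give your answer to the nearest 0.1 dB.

Add the sources as powers (linear), then convert back to dB:
L_total = 10·log₁₀(10^(59.6/10) + 10^(58.8/10) + 10^(56.3/10) + 10^(58.2/10)) = 64.41 dB SPL.
Excess over the loudest (59.6 dB): 64.41 − 59.6 = 4.8 dB.

4.8 dB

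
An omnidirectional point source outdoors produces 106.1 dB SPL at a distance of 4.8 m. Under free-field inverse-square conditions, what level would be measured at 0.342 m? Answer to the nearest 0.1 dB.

For a point source in a free field, ΔL = −20·log₁₀(d₂/d₁).
ΔL = −20·log₁₀(0.342/4.8) = 22.94 dB, so L₂ = 106.1 + (22.94) = 129.0 dB SPL.

129.0 dB SPL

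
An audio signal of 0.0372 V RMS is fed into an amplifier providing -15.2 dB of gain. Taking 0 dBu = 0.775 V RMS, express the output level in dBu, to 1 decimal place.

-41.6 dBu

Input level: 20·log₁₀(0.0372/0.775) = -26.38 dBu.
Output: -26.38 − 15.2 = -41.6 dBu.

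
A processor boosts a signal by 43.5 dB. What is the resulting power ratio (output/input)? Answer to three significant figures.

22400

Power ratio = 10^(dB/10).
10^(43.5/10) = 10^(4.350) = 22400.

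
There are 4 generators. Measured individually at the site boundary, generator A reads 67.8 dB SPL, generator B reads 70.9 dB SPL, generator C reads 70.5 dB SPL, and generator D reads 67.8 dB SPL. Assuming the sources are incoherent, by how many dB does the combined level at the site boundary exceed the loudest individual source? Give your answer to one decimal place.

4.6 dB

Uncorrelated sources add in intensity (power), not in dB.
L_total = 10·log₁₀(10^(67.8/10) + 10^(70.9/10) + 10^(70.5/10) + 10^(67.8/10)) = 75.51 dB SPL.
Excess over the loudest (70.9 dB): 75.51 − 70.9 = 4.6 dB.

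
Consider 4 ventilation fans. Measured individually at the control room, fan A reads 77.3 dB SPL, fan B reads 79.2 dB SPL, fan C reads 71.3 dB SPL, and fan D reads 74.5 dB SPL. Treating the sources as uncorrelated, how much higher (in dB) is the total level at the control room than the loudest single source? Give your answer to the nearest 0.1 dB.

Incoherent sources sum as intensities:
L_total = 10·log₁₀(10^(77.3/10) + 10^(79.2/10) + 10^(71.3/10) + 10^(74.5/10)) = 82.52 dB SPL.
Excess over the loudest (79.2 dB): 82.52 − 79.2 = 3.3 dB.

3.3 dB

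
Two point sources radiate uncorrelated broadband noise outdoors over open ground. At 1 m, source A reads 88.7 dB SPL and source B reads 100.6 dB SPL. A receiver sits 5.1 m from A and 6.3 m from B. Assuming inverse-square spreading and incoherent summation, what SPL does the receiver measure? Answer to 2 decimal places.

At the listener: L_A = 88.7 − 20·log₁₀(5.1) = 74.549 dB; L_B = 100.6 − 20·log₁₀(6.3) = 84.613 dB.
Combined: 10·log₁₀(10^(74.549/10)+10^(84.613/10)) = 85.02 dB SPL.

85.02 dB SPL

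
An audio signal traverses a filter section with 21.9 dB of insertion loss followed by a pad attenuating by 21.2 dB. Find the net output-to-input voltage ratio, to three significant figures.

0.00700

Net gain = (−21.9) + (−21.2) = -43.1 dB.
Voltage ratio = 10^(-43.1/20) = 0.00700.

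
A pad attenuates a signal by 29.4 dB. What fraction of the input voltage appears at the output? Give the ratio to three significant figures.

0.0339

Voltage ratio = 10^(dB/20).
10^(-29.4/20) = 10^(-1.470) = 0.0339.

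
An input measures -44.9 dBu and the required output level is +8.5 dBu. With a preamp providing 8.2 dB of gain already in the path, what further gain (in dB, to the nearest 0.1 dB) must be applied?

45.2 dB

The required make-up gain is the shortfall in the dB sum.
G = +8.5 − (-44.9) − 8.2 = 45.2 dB.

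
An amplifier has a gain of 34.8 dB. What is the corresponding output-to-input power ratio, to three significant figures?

Power ratio = 10^(dB/10).
10^(34.8/10) = 10^(3.480) = 3020.

3020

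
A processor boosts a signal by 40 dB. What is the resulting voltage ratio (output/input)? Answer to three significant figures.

100

Voltage ratio = 10^(dB/20).
10^(40/20) = 10^(2.000) = 100.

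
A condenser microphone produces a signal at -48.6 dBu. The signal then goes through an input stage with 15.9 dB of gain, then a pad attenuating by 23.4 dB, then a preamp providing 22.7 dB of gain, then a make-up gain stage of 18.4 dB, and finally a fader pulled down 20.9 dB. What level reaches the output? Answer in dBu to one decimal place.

In dB, series stages simply add:
-48.6 + 15.9 − 23.4 + 22.7 + 18.4 − 20.9 = -35.9 dBu.

-35.9 dBu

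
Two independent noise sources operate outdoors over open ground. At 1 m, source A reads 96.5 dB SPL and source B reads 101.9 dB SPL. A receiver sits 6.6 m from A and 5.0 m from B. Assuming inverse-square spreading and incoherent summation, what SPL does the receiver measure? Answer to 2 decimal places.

At the listener: L_A = 96.5 − 20·log₁₀(6.6) = 80.109 dB; L_B = 101.9 − 20·log₁₀(5.0) = 87.921 dB.
Combined: 10·log₁₀(10^(80.109/10)+10^(87.921/10)) = 88.59 dB SPL.

88.59 dB SPL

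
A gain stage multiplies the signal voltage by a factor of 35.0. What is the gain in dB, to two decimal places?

For a voltage ratio, dB = 20·log₁₀(V₂/V₁).
20·log₁₀(35.0) = 30.88 dB.

30.88 dB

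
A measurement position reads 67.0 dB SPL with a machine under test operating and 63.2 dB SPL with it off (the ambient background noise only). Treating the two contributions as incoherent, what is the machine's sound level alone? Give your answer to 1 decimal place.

Remove the background by subtracting linear intensities:
L_src = 10·log₁₀(10^(67.0/10) − 10^(63.2/10)) = 10·log₁₀(2923000) = 64.7 dB SPL.

64.7 dB SPL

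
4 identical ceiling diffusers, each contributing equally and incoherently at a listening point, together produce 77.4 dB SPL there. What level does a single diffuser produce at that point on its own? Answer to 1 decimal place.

4 equal incoherent sources add 10·log₁₀(4) = 6.02 dB over one source.
L_one = 77.4 − 6.02 = 71.4 dB SPL.

71.4 dB SPL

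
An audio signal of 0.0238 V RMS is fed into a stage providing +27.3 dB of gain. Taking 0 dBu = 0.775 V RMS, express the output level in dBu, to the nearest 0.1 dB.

Input level: 20·log₁₀(0.0238/0.775) = -30.25 dBu.
Output: -30.25 + 27.3 = -3.0 dBu.

-3.0 dBu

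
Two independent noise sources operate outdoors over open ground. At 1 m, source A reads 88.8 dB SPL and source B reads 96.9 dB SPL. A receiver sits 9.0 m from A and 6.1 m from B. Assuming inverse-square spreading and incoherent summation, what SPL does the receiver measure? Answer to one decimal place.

81.5 dB SPL

At the listener: L_A = 88.8 − 20·log₁₀(9.0) = 69.72 dB; L_B = 96.9 − 20·log₁₀(6.1) = 81.19 dB.
Combined: 10·log₁₀(10^(69.72/10)+10^(81.19/10)) = 81.5 dB SPL.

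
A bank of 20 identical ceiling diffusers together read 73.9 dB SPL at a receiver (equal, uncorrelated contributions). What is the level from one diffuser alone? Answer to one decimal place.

60.9 dB SPL

20 equal incoherent sources add 10·log₁₀(20) = 13.01 dB over one source.
L_one = 73.9 − 13.01 = 60.9 dB SPL.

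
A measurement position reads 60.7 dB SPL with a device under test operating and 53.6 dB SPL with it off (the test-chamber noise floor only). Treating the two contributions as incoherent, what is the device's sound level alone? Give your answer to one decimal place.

59.8 dB SPL

Subtract intensities: L_src = 10·log₁₀(10^(L_total/10) − 10^(L_bg/10)).
L_src = 10·log₁₀(10^(60.7/10) − 10^(53.6/10)) = 10·log₁₀(945800) = 59.8 dB SPL.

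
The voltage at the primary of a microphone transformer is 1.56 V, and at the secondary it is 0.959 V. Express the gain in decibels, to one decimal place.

-4.2 dB

Voltage is an amplitude quantity, so gain = 20·log₁₀(V_out/V_in).
20·log₁₀(0.959/1.56) = 20·log₁₀(0.6147) = -4.2 dB.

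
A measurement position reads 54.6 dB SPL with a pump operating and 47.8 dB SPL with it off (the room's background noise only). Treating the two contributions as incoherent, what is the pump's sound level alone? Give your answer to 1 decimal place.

Remove the background by subtracting linear intensities:
L_src = 10·log₁₀(10^(54.6/10) − 10^(47.8/10)) = 10·log₁₀(228100) = 53.6 dB SPL.

53.6 dB SPL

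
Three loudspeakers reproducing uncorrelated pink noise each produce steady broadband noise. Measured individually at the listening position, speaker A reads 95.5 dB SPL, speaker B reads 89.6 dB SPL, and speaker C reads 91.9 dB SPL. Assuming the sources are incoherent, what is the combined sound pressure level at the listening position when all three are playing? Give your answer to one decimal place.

97.8 dB SPL

Incoherent sources sum as intensities:
L_total = 10·log₁₀(10^(95.5/10) + 10^(89.6/10) + 10^(91.9/10)) = 10·log₁₀(6009000000) = 97.8 dB SPL.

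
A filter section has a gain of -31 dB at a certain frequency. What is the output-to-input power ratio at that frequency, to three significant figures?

Power ratio = 10^(dB/10).
10^(-31/10) = 10^(-3.100) = 0.000794.

0.000794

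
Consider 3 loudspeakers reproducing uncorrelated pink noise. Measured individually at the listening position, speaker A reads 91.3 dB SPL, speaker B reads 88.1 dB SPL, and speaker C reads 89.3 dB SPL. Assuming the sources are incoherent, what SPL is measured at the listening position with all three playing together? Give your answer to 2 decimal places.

94.54 dB SPL

Uncorrelated sources add in intensity (power), not in dB.
L_total = 10·log₁₀(10^(91.3/10) + 10^(88.1/10) + 10^(89.3/10)) = 10·log₁₀(2846000000) = 94.54 dB SPL.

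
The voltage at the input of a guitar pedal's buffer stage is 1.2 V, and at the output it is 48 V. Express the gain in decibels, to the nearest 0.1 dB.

For a voltage ratio, dB = 20·log₁₀(V₂/V₁).
20·log₁₀(48/1.2) = 20·log₁₀(40.00) = 32.0 dB.

32.0 dB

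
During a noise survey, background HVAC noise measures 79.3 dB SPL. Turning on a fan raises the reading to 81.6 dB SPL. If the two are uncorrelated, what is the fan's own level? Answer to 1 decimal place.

Remove the background by subtracting linear intensities:
L_src = 10·log₁₀(10^(81.6/10) − 10^(79.3/10)) = 10·log₁₀(59430000) = 77.7 dB SPL.

77.7 dB SPL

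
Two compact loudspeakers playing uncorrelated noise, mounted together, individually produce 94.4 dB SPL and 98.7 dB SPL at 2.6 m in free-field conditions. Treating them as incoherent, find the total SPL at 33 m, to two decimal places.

Combined at 2.6 m: 10·log₁₀(10^(94.4/10)+10^(98.7/10)) = 100.072 dB SPL.
Then apply −20·log₁₀(33/2.6) = -22.071 dB → 78.00 dB SPL.

78.00 dB SPL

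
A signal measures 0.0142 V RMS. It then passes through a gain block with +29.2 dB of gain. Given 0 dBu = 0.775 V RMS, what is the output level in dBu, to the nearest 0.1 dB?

Input level: 20·log₁₀(0.0142/0.775) = -34.74 dBu.
Output: -34.74 + 29.2 = -5.5 dBu.

-5.5 dBu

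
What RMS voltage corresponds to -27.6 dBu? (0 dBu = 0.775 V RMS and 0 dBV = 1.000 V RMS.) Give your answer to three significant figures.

V = 0.775 V × 10^(-27.6/20).
= 0.775 × 0.04169 = 0.0323 V.

0.0323 V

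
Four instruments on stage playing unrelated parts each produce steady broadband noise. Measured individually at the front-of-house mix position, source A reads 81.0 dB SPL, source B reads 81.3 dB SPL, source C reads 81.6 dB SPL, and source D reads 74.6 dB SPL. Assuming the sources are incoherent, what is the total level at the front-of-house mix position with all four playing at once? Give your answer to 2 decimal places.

Add the sources as powers (linear), then convert back to dB:
L_total = 10·log₁₀(10^(81.0/10) + 10^(81.3/10) + 10^(81.6/10) + 10^(74.6/10)) = 10·log₁₀(434200000) = 86.38 dB SPL.

86.38 dB SPL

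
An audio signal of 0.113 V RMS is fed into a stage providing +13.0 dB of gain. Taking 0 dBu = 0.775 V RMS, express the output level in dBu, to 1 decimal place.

Input level: 20·log₁₀(0.113/0.775) = -16.72 dBu.
Output: -16.72 + 13.0 = -3.7 dBu.

-3.7 dBu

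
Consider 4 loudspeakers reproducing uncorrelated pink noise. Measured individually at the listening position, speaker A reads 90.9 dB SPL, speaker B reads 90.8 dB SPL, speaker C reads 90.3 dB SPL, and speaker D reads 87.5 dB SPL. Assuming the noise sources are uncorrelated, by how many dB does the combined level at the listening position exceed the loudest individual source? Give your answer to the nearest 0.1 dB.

5.2 dB

Incoherent sources sum as intensities:
L_total = 10·log₁₀(10^(90.9/10) + 10^(90.8/10) + 10^(90.3/10) + 10^(87.5/10)) = 96.09 dB SPL.
Excess over the loudest (90.9 dB): 96.09 − 90.9 = 5.2 dB.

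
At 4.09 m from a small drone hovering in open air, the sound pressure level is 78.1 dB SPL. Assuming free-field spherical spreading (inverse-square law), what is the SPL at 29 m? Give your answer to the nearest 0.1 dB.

61.1 dB SPL

Inverse-square spreading gives ΔL = −20·log₁₀(d₂/d₁).
ΔL = −20·log₁₀(29/4.09) = -17.01 dB, so L₂ = 78.1 + (-17.01) = 61.1 dB SPL.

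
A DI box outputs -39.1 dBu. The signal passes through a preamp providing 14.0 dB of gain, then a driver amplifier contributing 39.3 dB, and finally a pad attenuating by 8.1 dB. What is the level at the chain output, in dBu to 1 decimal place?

Cascaded gains and losses add directly in dB.
-39.1 + 14.0 + 39.3 − 8.1 = +6.1 dBu.

+6.1 dBu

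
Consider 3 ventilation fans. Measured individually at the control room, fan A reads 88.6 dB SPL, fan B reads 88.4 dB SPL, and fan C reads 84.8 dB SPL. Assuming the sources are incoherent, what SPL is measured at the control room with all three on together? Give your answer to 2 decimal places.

92.35 dB SPL

Uncorrelated sources add in intensity (power), not in dB.
L_total = 10·log₁₀(10^(88.6/10) + 10^(88.4/10) + 10^(84.8/10)) = 10·log₁₀(1718000000) = 92.35 dB SPL.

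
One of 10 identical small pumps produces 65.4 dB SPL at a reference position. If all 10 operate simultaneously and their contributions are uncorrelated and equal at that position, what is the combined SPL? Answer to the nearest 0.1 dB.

75.4 dB SPL

10 equal incoherent sources raise the level by 10·log₁₀(10) = 10.00 dB.
L_total = 65.4 + 10.00 = 75.4 dB SPL.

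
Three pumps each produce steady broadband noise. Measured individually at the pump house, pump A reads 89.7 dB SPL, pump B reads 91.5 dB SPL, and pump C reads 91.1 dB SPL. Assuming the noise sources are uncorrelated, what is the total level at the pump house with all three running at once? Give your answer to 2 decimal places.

Incoherent sources sum as intensities:
L_total = 10·log₁₀(10^(89.7/10) + 10^(91.5/10) + 10^(91.1/10)) = 10·log₁₀(3634000000) = 95.60 dB SPL.

95.60 dB SPL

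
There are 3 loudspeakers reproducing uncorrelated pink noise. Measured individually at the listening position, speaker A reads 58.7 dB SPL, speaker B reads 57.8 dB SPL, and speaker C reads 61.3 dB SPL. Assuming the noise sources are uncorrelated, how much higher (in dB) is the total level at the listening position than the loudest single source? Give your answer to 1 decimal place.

Uncorrelated sources add in intensity (power), not in dB.
L_total = 10·log₁₀(10^(58.7/10) + 10^(57.8/10) + 10^(61.3/10)) = 64.30 dB SPL.
Excess over the loudest (61.3 dB): 64.30 − 61.3 = 3.0 dB.

3.0 dB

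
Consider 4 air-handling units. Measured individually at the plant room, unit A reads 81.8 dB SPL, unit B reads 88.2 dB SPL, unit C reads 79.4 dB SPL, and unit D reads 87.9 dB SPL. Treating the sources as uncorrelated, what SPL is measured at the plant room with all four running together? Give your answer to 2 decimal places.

Uncorrelated sources add in intensity (power), not in dB.
L_total = 10·log₁₀(10^(81.8/10) + 10^(88.2/10) + 10^(79.4/10) + 10^(87.9/10)) = 10·log₁₀(1516000000) = 91.81 dB SPL.

91.81 dB SPL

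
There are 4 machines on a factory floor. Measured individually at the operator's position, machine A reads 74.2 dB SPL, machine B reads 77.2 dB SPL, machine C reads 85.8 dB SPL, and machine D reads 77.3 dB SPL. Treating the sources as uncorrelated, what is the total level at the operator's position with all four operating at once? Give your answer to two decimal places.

87.10 dB SPL

Uncorrelated sources add in intensity (power), not in dB.
L_total = 10·log₁₀(10^(74.2/10) + 10^(77.2/10) + 10^(85.8/10) + 10^(77.3/10)) = 10·log₁₀(512700000) = 87.10 dB SPL.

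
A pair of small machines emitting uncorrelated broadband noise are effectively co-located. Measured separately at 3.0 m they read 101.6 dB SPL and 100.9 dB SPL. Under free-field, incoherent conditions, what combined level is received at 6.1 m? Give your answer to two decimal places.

Combined at 3.0 m: 10·log₁₀(10^(101.6/10)+10^(100.9/10)) = 104.274 dB SPL.
Then apply −20·log₁₀(6.1/3.0) = -6.164 dB → 98.11 dB SPL.

98.11 dB SPL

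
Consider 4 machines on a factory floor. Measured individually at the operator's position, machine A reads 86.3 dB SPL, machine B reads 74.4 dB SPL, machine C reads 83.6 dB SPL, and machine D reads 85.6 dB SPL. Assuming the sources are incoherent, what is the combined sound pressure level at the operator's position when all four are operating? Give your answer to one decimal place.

Uncorrelated sources add in intensity (power), not in dB.
L_total = 10·log₁₀(10^(86.3/10) + 10^(74.4/10) + 10^(83.6/10) + 10^(85.6/10)) = 10·log₁₀(1046000000) = 90.2 dB SPL.

90.2 dB SPL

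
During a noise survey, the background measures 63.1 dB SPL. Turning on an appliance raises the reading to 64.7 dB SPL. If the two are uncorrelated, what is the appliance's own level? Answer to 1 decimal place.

Remove the background by subtracting linear intensities:
L_src = 10·log₁₀(10^(64.7/10) − 10^(63.1/10)) = 10·log₁₀(909500) = 59.6 dB SPL.

59.6 dB SPL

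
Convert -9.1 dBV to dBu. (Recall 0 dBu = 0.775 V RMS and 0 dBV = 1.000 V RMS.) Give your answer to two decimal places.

The offset between the scales is 20·log₁₀(0.775/1.000) = −2.214 dB.
So dBu = -9.1 + 2.214 = -6.89 dBu.

-6.89 dBu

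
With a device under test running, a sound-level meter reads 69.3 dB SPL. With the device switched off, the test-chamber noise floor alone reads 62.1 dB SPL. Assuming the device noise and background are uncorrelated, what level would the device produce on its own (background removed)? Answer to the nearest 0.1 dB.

Background correction is a power subtraction:
L_src = 10·log₁₀(10^(69.3/10) − 10^(62.1/10)) = 10·log₁₀(6890000) = 68.4 dB SPL.

68.4 dB SPL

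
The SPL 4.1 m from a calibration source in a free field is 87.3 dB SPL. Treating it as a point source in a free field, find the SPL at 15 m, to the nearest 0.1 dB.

Inverse-square spreading gives ΔL = −20·log₁₀(d₂/d₁).
ΔL = −20·log₁₀(15/4.1) = -11.27 dB, so L₂ = 87.3 + (-11.27) = 76.0 dB SPL.

76.0 dB SPL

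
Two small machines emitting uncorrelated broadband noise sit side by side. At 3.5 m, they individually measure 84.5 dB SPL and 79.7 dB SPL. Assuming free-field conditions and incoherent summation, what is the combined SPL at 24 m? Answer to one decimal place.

69.0 dB SPL

Combined at 3.5 m: 10·log₁₀(10^(84.5/10)+10^(79.7/10)) = 85.74 dB SPL.
Then apply −20·log₁₀(24/3.5) = -16.72 dB → 69.0 dB SPL.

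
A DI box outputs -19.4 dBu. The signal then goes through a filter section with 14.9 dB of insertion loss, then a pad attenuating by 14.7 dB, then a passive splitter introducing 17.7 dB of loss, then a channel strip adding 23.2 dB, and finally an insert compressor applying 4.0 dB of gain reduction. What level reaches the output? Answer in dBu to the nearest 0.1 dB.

Cascaded gains and losses add directly in dB.
-19.4 − 14.9 − 14.7 − 17.7 + 23.2 − 4.0 = -47.5 dBu.

-47.5 dBu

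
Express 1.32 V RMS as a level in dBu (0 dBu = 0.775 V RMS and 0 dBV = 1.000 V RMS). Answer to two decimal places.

+4.63 dBu

dBu = 20·log₁₀(V / 0.775 V).
20·log₁₀(1.32/0.775) = +4.63 dBu.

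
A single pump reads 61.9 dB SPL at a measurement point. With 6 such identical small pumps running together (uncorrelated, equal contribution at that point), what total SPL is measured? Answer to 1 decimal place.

6 equal incoherent sources raise the level by 10·log₁₀(6) = 7.78 dB.
L_total = 61.9 + 7.78 = 69.7 dB SPL.

69.7 dB SPL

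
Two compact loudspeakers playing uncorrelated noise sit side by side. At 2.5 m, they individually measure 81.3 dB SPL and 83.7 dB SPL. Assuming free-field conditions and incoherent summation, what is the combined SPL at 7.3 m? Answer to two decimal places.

76.37 dB SPL

Combined at 2.5 m: 10·log₁₀(10^(81.3/10)+10^(83.7/10)) = 85.674 dB SPL.
Then apply −20·log₁₀(7.3/2.5) = -9.308 dB → 76.37 dB SPL.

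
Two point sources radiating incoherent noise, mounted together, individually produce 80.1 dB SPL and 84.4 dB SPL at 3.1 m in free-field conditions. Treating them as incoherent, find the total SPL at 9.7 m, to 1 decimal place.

Combined at 3.1 m: 10·log₁₀(10^(80.1/10)+10^(84.4/10)) = 85.77 dB SPL.
Then apply −20·log₁₀(9.7/3.1) = -9.91 dB → 75.9 dB SPL.

75.9 dB SPL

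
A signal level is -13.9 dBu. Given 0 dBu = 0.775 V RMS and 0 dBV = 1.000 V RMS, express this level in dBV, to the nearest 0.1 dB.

The offset between the scales is 20·log₁₀(0.775/1.000) = −2.214 dB.
So dBV = -13.9 − 2.214 = -16.1 dBV.

-16.1 dBV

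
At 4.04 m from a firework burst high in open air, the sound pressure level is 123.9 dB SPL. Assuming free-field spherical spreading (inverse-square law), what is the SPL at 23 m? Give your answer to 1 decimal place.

Inverse-square spreading gives ΔL = −20·log₁₀(d₂/d₁).
ΔL = −20·log₁₀(23/4.04) = -15.11 dB, so L₂ = 123.9 + (-15.11) = 108.8 dB SPL.

108.8 dB SPL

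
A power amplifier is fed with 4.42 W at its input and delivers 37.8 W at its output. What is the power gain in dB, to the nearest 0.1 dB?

9.3 dB

For a power ratio, dB = 10·log₁₀(P₂/P₁).
10·log₁₀(37.8/4.42) = 10·log₁₀(8.552) = 9.3 dB.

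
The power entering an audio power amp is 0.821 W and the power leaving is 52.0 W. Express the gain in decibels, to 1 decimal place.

Power ratio → dB uses the 10·log₁₀ form:
10·log₁₀(52.0/0.821) = 10·log₁₀(63.34) = 18.0 dB.

18.0 dB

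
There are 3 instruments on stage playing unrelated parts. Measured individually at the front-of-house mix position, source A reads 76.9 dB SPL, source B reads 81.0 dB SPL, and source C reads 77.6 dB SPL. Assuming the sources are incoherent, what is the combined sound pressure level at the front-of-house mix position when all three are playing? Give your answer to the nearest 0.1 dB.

83.7 dB SPL

Uncorrelated sources add in intensity (power), not in dB.
L_total = 10·log₁₀(10^(76.9/10) + 10^(81.0/10) + 10^(77.6/10)) = 10·log₁₀(232400000) = 83.7 dB SPL.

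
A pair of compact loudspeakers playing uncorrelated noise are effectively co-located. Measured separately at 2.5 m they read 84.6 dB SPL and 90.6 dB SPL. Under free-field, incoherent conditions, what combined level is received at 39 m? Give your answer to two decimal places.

Combined at 2.5 m: 10·log₁₀(10^(84.6/10)+10^(90.6/10)) = 91.573 dB SPL.
Then apply −20·log₁₀(39/2.5) = -23.862 dB → 67.71 dB SPL.

67.71 dB SPL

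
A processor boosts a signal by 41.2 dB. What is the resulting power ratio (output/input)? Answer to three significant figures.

13200

Power ratio = 10^(dB/10).
10^(41.2/10) = 10^(4.120) = 13200.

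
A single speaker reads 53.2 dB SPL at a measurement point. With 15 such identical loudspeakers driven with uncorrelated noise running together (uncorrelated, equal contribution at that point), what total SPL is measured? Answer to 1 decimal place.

15 equal incoherent sources raise the level by 10·log₁₀(15) = 11.76 dB.
L_total = 53.2 + 11.76 = 65.0 dB SPL.

65.0 dB SPL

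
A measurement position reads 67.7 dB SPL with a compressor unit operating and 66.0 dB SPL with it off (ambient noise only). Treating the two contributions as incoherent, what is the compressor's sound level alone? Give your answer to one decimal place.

Remove the background by subtracting linear intensities:
L_src = 10·log₁₀(10^(67.7/10) − 10^(66.0/10)) = 10·log₁₀(1907000) = 62.8 dB SPL.

62.8 dB SPL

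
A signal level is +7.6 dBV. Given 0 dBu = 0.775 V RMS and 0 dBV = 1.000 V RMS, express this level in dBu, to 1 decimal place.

The offset between the scales is 20·log₁₀(0.775/1.000) = −2.214 dB.
So dBu = +7.6 + 2.214 = +9.8 dBu.

+9.8 dBu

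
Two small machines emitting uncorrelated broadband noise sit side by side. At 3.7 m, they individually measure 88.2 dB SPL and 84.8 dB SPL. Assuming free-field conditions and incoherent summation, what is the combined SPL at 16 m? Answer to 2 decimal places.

Combined at 3.7 m: 10·log₁₀(10^(88.2/10)+10^(84.8/10)) = 89.835 dB SPL.
Then apply −20·log₁₀(16/3.7) = -12.718 dB → 77.12 dB SPL.

77.12 dB SPL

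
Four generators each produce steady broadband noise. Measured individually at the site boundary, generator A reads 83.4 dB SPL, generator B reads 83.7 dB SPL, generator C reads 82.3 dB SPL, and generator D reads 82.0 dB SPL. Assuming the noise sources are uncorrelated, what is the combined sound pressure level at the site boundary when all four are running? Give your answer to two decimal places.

88.93 dB SPL

Uncorrelated sources add in intensity (power), not in dB.
L_total = 10·log₁₀(10^(83.4/10) + 10^(83.7/10) + 10^(82.3/10) + 10^(82.0/10)) = 10·log₁₀(781500000) = 88.93 dB SPL.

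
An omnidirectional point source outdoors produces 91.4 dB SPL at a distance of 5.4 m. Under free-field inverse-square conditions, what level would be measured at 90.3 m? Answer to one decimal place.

66.9 dB SPL

For a point source in a free field, ΔL = −20·log₁₀(d₂/d₁).
ΔL = −20·log₁₀(90.3/5.4) = -24.47 dB, so L₂ = 91.4 + (-24.47) = 66.9 dB SPL.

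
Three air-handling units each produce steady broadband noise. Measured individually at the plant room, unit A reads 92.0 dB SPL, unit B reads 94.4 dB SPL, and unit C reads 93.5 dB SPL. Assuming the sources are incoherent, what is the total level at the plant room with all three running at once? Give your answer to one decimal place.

Incoherent sources sum as intensities:
L_total = 10·log₁₀(10^(92.0/10) + 10^(94.4/10) + 10^(93.5/10)) = 10·log₁₀(6578000000) = 98.2 dB SPL.

98.2 dB SPL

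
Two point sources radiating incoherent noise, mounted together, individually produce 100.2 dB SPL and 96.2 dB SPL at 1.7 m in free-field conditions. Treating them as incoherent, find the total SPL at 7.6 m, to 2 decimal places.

88.65 dB SPL

Combined at 1.7 m: 10·log₁₀(10^(100.2/10)+10^(96.2/10)) = 101.655 dB SPL.
Then apply −20·log₁₀(7.6/1.7) = -13.007 dB → 88.65 dB SPL.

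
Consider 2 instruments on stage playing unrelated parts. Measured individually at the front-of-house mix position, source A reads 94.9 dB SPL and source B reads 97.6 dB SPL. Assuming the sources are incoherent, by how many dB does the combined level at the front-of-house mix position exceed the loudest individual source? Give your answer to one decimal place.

Incoherent sources sum as intensities:
L_total = 10·log₁₀(10^(94.9/10) + 10^(97.6/10)) = 99.47 dB SPL.
Excess over the loudest (97.6 dB): 99.47 − 97.6 = 1.9 dB.

1.9 dB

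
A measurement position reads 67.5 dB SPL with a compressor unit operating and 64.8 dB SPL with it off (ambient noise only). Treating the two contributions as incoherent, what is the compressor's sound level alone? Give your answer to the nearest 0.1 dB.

64.2 dB SPL

Remove the background by subtracting linear intensities:
L_src = 10·log₁₀(10^(67.5/10) − 10^(64.8/10)) = 10·log₁₀(2603000) = 64.2 dB SPL.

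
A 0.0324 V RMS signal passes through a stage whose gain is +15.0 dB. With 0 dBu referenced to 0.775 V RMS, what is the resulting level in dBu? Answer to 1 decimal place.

Input level: 20·log₁₀(0.0324/0.775) = -27.58 dBu.
Output: -27.58 + 15.0 = -12.6 dBu.

-12.6 dBu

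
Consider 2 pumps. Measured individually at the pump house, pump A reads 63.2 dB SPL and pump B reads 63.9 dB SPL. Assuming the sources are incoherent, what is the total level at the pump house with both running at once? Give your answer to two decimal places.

66.57 dB SPL

Incoherent sources sum as intensities:
L_total = 10·log₁₀(10^(63.2/10) + 10^(63.9/10)) = 10·log₁₀(4544000) = 66.57 dB SPL.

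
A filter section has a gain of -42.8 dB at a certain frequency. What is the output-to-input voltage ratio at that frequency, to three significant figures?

Voltage ratio = 10^(dB/20).
10^(-42.8/20) = 10^(-2.140) = 0.00724.

0.00724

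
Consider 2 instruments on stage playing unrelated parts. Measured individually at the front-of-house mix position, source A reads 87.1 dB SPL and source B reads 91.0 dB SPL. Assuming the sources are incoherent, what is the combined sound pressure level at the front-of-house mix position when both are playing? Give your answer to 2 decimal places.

Uncorrelated sources add in intensity (power), not in dB.
L_total = 10·log₁₀(10^(87.1/10) + 10^(91.0/10)) = 10·log₁₀(1772000000) = 92.48 dB SPL.

92.48 dB SPL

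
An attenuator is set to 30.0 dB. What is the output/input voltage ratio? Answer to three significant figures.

0.0316

Voltage ratio = 10^(dB/20).
10^(-30.0/20) = 10^(-1.500) = 0.0316.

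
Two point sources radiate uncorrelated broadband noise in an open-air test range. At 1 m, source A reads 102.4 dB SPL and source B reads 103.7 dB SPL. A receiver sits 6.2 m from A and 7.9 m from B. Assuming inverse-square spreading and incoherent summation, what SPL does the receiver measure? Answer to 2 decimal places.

89.18 dB SPL

At the listener: L_A = 102.4 − 20·log₁₀(6.2) = 86.552 dB; L_B = 103.7 − 20·log₁₀(7.9) = 85.747 dB.
Combined: 10·log₁₀(10^(86.552/10)+10^(85.747/10)) = 89.18 dB SPL.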